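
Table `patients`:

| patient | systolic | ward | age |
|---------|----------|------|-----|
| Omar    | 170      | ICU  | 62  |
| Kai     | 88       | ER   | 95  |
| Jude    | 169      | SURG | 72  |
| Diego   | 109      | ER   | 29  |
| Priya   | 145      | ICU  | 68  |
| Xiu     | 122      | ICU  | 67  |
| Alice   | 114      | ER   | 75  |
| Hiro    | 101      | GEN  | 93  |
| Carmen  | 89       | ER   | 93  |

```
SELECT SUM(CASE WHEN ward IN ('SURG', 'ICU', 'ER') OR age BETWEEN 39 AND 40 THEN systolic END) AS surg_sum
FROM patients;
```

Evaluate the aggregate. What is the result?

patient=Omar: ✓ → 170
patient=Kai: ✓ → 88
patient=Jude: ✓ → 169
patient=Diego: ✓ → 109
patient=Priya: ✓ → 145
patient=Xiu: ✓ → 122
patient=Alice: ✓ → 114
patient=Hiro: ✗
patient=Carmen: ✓ → 89
surg_sum = 170 + 88 + 169 + 109 + 145 + 122 + 114 + 89 = 1006

1006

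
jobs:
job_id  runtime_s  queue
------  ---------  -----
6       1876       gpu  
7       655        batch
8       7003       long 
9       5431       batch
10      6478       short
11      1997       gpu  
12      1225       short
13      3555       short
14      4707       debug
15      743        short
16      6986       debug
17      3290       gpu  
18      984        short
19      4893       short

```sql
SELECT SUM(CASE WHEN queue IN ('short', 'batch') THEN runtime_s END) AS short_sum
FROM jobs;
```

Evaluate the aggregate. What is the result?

job_id=6: ✗
job_id=7: ✓ → 655
job_id=8: ✗
job_id=9: ✓ → 5431
job_id=10: ✓ → 6478
job_id=11: ✗
job_id=12: ✓ → 1225
job_id=13: ✓ → 3555
job_id=14: ✗
job_id=15: ✓ → 743
job_id=16: ✗
job_id=17: ✗
job_id=18: ✓ → 984
job_id=19: ✓ → 4893
short_sum = 655 + 5431 + 6478 + 1225 + 3555 + 743 + 984 + 4893 = 23964

23964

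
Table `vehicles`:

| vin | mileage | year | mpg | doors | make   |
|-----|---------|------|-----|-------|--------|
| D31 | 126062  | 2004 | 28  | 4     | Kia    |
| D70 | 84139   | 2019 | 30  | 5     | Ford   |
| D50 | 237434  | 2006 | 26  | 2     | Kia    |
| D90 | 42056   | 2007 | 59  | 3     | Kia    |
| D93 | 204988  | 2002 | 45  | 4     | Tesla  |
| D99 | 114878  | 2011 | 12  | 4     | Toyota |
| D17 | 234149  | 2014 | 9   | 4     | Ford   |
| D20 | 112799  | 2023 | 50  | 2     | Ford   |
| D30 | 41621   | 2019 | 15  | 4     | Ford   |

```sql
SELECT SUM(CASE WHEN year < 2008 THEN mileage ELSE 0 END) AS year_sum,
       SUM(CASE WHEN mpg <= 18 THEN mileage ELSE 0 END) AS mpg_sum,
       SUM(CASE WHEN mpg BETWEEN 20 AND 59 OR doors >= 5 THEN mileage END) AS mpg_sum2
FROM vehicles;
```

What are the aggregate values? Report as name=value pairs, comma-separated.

[year_sum: year < 2008]
vin=D31: ✓ → 126062
vin=D70: ✗
vin=D50: ✓ → 237434
vin=D90: ✓ → 42056
vin=D93: ✓ → 204988
vin=D99: ✗
vin=D17: ✗
vin=D20: ✗
vin=D30: ✗
year_sum = 126062 + 237434 + 42056 + 204988 = 610540
—
[mpg_sum: mpg <= 18]
vin=D31: ✗
vin=D70: ✗
vin=D50: ✗
vin=D90: ✗
vin=D93: ✗
vin=D99: ✓ → 114878
vin=D17: ✓ → 234149
vin=D20: ✗
vin=D30: ✓ → 41621
mpg_sum = 114878 + 234149 + 41621 = 390648
—
[mpg_sum2: mpg BETWEEN 20 AND 59 OR doors >= 5]
vin=D31: ✓ → 126062
vin=D70: ✓ → 84139
vin=D50: ✓ → 237434
vin=D90: ✓ → 42056
vin=D93: ✓ → 204988
vin=D99: ✗
vin=D17: ✗
vin=D20: ✓ → 112799
vin=D30: ✗
mpg_sum2 = 126062 + 84139 + 237434 + 42056 + 204988 + 112799 = 807478

year_sum=610540, mpg_sum=390648, mpg_sum2=807478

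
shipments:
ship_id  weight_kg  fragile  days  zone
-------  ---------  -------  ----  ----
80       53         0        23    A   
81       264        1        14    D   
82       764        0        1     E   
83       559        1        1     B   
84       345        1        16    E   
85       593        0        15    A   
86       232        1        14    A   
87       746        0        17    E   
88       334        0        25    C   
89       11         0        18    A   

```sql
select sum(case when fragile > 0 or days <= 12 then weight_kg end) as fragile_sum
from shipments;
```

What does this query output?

2164

ship_id=80: ✗
ship_id=81: ✓ → 264
ship_id=82: ✓ → 764
ship_id=83: ✓ → 559
ship_id=84: ✓ → 345
ship_id=85: ✗
ship_id=86: ✓ → 232
ship_id=87: ✗
ship_id=88: ✗
ship_id=89: ✗
fragile_sum = 264 + 764 + 559 + 345 + 232 = 2164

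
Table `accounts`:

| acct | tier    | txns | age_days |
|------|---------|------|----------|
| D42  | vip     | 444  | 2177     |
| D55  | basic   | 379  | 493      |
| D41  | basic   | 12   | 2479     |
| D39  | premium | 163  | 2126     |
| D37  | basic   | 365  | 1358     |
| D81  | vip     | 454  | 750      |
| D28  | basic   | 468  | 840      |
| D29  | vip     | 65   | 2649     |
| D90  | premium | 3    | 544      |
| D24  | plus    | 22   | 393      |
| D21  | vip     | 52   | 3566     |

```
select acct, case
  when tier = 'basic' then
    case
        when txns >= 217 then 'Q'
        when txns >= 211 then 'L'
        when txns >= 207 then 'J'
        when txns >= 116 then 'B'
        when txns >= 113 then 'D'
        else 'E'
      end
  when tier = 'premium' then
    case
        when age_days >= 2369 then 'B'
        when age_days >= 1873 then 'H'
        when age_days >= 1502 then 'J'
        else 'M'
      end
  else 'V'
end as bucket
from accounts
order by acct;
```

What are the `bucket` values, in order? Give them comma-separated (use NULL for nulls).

V, V, Q, V, Q, H, E, V, Q, V, M

acct=D21: tier='vip' → outer ELSE → V
acct=D24: tier='plus' → outer ELSE → V
acct=D28: tier='basic' → inner[txns >= 217] → Q
acct=D29: tier='vip' → outer ELSE → V
acct=D37: tier='basic' → inner[txns >= 217] → Q
acct=D39: tier='premium' → inner[age_days >= 1873] → H
acct=D41: tier='basic' → inner[ELSE] → E
acct=D42: tier='vip' → outer ELSE → V
acct=D55: tier='basic' → inner[txns >= 217] → Q
acct=D81: tier='vip' → outer ELSE → V
acct=D90: tier='premium' → inner[ELSE] → M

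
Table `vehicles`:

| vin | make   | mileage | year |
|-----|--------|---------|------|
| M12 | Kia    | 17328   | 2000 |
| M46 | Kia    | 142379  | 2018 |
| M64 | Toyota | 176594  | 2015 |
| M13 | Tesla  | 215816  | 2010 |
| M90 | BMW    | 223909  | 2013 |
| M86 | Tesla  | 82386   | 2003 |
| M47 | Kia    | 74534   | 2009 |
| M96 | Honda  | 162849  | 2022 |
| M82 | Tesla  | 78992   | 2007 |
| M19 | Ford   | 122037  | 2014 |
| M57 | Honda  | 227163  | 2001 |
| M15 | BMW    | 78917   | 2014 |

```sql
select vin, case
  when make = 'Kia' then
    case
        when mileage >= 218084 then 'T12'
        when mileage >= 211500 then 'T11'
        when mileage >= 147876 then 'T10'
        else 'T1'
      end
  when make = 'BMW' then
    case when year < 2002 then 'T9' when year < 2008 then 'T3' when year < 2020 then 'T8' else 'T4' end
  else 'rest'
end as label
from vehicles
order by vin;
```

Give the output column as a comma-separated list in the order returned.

T1, rest, T8, rest, T1, T1, rest, rest, rest, rest, T8, rest

vin=M12: make='Kia' → inner[ELSE] → T1
vin=M13: make='Tesla' → outer ELSE → rest
vin=M15: make='BMW' → inner[year < 2020] → T8
vin=M19: make='Ford' → outer ELSE → rest
vin=M46: make='Kia' → inner[ELSE] → T1
vin=M47: make='Kia' → inner[ELSE] → T1
vin=M57: make='Honda' → outer ELSE → rest
vin=M64: make='Toyota' → outer ELSE → rest
vin=M82: make='Tesla' → outer ELSE → rest
vin=M86: make='Tesla' → outer ELSE → rest
vin=M90: make='BMW' → inner[year < 2020] → T8
vin=M96: make='Honda' → outer ELSE → rest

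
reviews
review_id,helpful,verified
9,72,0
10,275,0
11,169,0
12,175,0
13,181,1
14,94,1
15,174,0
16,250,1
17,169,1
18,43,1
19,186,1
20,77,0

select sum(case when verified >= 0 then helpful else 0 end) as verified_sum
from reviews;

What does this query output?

review_id=9: ✓ → 72
review_id=10: ✓ → 275
review_id=11: ✓ → 169
review_id=12: ✓ → 175
review_id=13: ✓ → 181
review_id=14: ✓ → 94
review_id=15: ✓ → 174
review_id=16: ✓ → 250
review_id=17: ✓ → 169
review_id=18: ✓ → 43
review_id=19: ✓ → 186
review_id=20: ✓ → 77
verified_sum = 72 + 275 + 169 + 175 + 181 + 94 + 174 + 250 + 169 + 43 + 186 + 77 = 1865

1865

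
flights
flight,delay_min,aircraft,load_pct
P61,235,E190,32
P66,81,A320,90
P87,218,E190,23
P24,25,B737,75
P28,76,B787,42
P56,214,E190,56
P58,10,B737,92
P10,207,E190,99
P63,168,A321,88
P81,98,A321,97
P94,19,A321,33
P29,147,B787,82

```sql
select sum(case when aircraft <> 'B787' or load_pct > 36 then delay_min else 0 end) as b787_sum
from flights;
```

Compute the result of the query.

flight=P61: ✓ → 235
flight=P66: ✓ → 81
flight=P87: ✓ → 218
flight=P24: ✓ → 25
flight=P28: ✓ → 76
flight=P56: ✓ → 214
flight=P58: ✓ → 10
flight=P10: ✓ → 207
flight=P63: ✓ → 168
flight=P81: ✓ → 98
flight=P94: ✓ → 19
flight=P29: ✓ → 147
b787_sum = 235 + 81 + 218 + 25 + 76 + 214 + 10 + 207 + 168 + 98 + 19 + 147 = 1498

1498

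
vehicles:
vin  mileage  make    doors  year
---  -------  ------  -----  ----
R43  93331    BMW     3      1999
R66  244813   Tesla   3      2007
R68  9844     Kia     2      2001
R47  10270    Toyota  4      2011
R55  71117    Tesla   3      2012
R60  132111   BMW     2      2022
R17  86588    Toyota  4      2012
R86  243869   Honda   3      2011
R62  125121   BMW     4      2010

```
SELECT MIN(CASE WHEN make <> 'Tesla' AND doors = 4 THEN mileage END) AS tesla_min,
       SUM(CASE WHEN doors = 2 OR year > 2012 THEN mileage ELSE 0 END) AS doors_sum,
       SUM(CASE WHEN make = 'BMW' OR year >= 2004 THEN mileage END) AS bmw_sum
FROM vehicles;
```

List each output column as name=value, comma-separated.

tesla_min=10270, doors_sum=141955, bmw_sum=1007220

[tesla_min: make <> 'Tesla' AND doors = 4]
vin=R43: ✗
vin=R66: ✗
vin=R68: ✗
vin=R47: ✓ → 10270
vin=R55: ✗
vin=R60: ✗
vin=R17: ✓ → 86588
vin=R86: ✗
vin=R62: ✓ → 125121
tesla_min = MIN(10270, 86588, 125121) = 10270
—
[doors_sum: doors = 2 OR year > 2012]
vin=R43: ✗
vin=R66: ✗
vin=R68: ✓ → 9844
vin=R47: ✗
vin=R55: ✗
vin=R60: ✓ → 132111
vin=R17: ✗
vin=R86: ✗
vin=R62: ✗
doors_sum = 9844 + 132111 = 141955
—
[bmw_sum: make = 'BMW' OR year >= 2004]
vin=R43: ✓ → 93331
vin=R66: ✓ → 244813
vin=R68: ✗
vin=R47: ✓ → 10270
vin=R55: ✓ → 71117
vin=R60: ✓ → 132111
vin=R17: ✓ → 86588
vin=R86: ✓ → 243869
vin=R62: ✓ → 125121
bmw_sum = 93331 + 244813 + 10270 + 71117 + 132111 + 86588 + 243869 + 125121 = 1007220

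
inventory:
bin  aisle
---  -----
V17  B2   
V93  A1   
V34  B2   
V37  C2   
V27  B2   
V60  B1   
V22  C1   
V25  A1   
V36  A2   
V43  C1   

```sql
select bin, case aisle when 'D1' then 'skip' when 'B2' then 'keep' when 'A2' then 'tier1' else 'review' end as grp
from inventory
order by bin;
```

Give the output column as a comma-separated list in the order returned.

bin=V17: aisle='B2' → keep
bin=V22: ELSE → review
bin=V25: ELSE → review
bin=V27: aisle='B2' → keep
bin=V34: aisle='B2' → keep
bin=V36: aisle='A2' → tier1
bin=V37: ELSE → review
bin=V43: ELSE → review
bin=V60: ELSE → review
bin=V93: ELSE → review

keep, review, review, keep, keep, tier1, review, review, review, review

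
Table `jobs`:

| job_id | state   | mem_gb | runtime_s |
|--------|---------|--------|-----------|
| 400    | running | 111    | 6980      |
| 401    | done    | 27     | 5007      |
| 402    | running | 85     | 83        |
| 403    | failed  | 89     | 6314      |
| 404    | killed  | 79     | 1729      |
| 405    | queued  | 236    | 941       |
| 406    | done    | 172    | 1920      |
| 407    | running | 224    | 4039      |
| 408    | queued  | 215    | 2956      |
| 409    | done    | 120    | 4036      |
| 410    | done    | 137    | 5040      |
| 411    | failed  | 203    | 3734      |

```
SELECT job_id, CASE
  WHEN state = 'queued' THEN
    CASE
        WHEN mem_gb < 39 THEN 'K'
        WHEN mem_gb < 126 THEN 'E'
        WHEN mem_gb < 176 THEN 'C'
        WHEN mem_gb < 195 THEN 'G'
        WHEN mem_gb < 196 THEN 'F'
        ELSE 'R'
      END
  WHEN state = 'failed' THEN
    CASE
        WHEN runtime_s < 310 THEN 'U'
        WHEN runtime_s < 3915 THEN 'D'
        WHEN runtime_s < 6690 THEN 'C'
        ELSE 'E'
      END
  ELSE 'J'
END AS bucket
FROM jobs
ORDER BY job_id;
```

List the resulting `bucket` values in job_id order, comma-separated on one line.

job_id=400: state='running' → outer ELSE → J
job_id=401: state='done' → outer ELSE → J
job_id=402: state='running' → outer ELSE → J
job_id=403: state='failed' → inner[runtime_s < 6690] → C
job_id=404: state='killed' → outer ELSE → J
job_id=405: state='queued' → inner[ELSE] → R
job_id=406: state='done' → outer ELSE → J
job_id=407: state='running' → outer ELSE → J
job_id=408: state='queued' → inner[ELSE] → R
job_id=409: state='done' → outer ELSE → J
job_id=410: state='done' → outer ELSE → J
job_id=411: state='failed' → inner[runtime_s < 3915] → D

J, J, J, C, J, R, J, J, R, J, J, D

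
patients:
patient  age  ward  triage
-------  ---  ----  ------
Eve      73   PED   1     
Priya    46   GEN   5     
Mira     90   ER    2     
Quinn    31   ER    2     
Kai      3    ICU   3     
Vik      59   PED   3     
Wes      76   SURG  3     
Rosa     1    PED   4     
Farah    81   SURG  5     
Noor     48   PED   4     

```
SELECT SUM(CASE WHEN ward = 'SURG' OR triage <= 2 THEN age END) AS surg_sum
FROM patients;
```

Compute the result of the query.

patient=Eve: ✓ → 73
patient=Priya: ✗
patient=Mira: ✓ → 90
patient=Quinn: ✓ → 31
patient=Kai: ✗
patient=Vik: ✗
patient=Wes: ✓ → 76
patient=Rosa: ✗
patient=Farah: ✓ → 81
patient=Noor: ✗
surg_sum = 73 + 90 + 31 + 76 + 81 = 351

351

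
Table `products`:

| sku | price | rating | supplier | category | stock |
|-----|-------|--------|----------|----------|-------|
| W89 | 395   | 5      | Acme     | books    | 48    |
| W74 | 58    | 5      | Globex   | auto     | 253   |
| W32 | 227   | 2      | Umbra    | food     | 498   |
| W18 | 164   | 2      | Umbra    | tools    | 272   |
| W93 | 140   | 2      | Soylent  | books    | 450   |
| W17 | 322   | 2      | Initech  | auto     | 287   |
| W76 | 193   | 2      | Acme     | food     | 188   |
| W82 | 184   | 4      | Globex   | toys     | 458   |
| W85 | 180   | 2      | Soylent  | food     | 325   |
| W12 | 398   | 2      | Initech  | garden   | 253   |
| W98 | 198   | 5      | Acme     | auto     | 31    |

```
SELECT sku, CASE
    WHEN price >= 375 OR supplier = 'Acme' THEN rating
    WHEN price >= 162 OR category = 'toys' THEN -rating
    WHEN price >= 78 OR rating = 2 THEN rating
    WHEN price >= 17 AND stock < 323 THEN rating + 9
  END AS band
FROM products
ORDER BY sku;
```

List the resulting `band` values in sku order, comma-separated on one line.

sku=W12: price >= 375 OR supplier = 'Acme' → 2
sku=W17: price >= 162 OR category = 'toys' → -2
sku=W18: price >= 162 OR category = 'toys' → -2
sku=W32: price >= 162 OR category = 'toys' → -2
sku=W74: price >= 17 AND stock < 323 → 14
sku=W76: price >= 375 OR supplier = 'Acme' → 2
sku=W82: price >= 162 OR category = 'toys' → -4
sku=W85: price >= 162 OR category = 'toys' → -2
sku=W89: price >= 375 OR supplier = 'Acme' → 5
sku=W93: price >= 78 OR rating = 2 → 2
sku=W98: price >= 375 OR supplier = 'Acme' → 5

2, -2, -2, -2, 14, 2, -4, -2, 5, 2, 5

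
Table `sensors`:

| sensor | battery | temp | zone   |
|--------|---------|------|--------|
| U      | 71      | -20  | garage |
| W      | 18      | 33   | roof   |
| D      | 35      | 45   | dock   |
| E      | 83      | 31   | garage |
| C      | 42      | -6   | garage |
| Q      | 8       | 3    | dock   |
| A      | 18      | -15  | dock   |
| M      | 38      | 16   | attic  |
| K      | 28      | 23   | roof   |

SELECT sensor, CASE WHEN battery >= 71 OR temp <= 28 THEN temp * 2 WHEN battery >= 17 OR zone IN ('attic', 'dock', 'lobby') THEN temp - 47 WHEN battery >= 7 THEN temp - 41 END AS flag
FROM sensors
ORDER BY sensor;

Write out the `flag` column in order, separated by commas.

sensor=A: battery >= 71 OR temp <= 28 → -30
sensor=C: battery >= 71 OR temp <= 28 → -12
sensor=D: battery >= 17 OR zone IN ('attic', 'dock', 'lobby') → -2
sensor=E: battery >= 71 OR temp <= 28 → 62
sensor=K: battery >= 71 OR temp <= 28 → 46
sensor=M: battery >= 71 OR temp <= 28 → 32
sensor=Q: battery >= 71 OR temp <= 28 → 6
sensor=U: battery >= 71 OR temp <= 28 → -40
sensor=W: battery >= 17 OR zone IN ('attic', 'dock', 'lobby') → -14

-30, -12, -2, 62, 46, 32, 6, -40, -14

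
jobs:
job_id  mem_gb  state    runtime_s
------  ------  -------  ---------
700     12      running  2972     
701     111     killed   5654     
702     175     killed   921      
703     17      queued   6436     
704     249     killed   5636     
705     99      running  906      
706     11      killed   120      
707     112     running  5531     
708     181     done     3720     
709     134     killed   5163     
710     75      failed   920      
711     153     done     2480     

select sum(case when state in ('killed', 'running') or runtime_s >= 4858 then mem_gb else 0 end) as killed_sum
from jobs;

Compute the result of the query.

job_id=700: ✓ → 12
job_id=701: ✓ → 111
job_id=702: ✓ → 175
job_id=703: ✓ → 17
job_id=704: ✓ → 249
job_id=705: ✓ → 99
job_id=706: ✓ → 11
job_id=707: ✓ → 112
job_id=708: ✗
job_id=709: ✓ → 134
job_id=710: ✗
job_id=711: ✗
killed_sum = 12 + 111 + 175 + 17 + 249 + 99 + 11 + 112 + 134 = 920

920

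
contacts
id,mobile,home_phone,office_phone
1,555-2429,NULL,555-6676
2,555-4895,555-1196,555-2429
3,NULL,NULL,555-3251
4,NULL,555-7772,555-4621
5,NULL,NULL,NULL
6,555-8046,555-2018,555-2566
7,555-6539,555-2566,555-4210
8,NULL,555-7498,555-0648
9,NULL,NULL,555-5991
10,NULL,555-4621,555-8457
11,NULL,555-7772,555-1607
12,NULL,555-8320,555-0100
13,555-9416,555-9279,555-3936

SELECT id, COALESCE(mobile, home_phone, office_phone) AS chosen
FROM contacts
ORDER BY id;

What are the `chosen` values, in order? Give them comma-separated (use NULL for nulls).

id=1: mobile=555-2429 → 555-2429
id=2: mobile=555-4895 → 555-4895
id=3: mobile=NULL, home_phone=NULL, office_phone=555-3251 → 555-3251
id=4: mobile=NULL, home_phone=555-7772 → 555-7772
id=5: mobile=NULL, home_phone=NULL, office_phone=NULL (all NULL) → NULL
id=6: mobile=555-8046 → 555-8046
id=7: mobile=555-6539 → 555-6539
id=8: mobile=NULL, home_phone=555-7498 → 555-7498
id=9: mobile=NULL, home_phone=NULL, office_phone=555-5991 → 555-5991
id=10: mobile=NULL, home_phone=555-4621 → 555-4621
id=11: mobile=NULL, home_phone=555-7772 → 555-7772
id=12: mobile=NULL, home_phone=555-8320 → 555-8320
id=13: mobile=555-9416 → 555-9416

555-2429, 555-4895, 555-3251, 555-7772, NULL, 555-8046, 555-6539, 555-7498, 555-5991, 555-4621, 555-7772, 555-8320, 555-9416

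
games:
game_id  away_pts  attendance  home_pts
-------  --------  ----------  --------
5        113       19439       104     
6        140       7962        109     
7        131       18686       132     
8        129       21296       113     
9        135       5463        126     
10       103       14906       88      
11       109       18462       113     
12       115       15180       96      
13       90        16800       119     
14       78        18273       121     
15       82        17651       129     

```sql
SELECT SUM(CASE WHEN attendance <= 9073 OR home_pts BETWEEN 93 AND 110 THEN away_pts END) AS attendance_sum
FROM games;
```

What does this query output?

game_id=5: ✓ → 113
game_id=6: ✓ → 140
game_id=7: ✗
game_id=8: ✗
game_id=9: ✓ → 135
game_id=10: ✗
game_id=11: ✗
game_id=12: ✓ → 115
game_id=13: ✗
game_id=14: ✗
game_id=15: ✗
attendance_sum = 113 + 140 + 135 + 115 = 503

503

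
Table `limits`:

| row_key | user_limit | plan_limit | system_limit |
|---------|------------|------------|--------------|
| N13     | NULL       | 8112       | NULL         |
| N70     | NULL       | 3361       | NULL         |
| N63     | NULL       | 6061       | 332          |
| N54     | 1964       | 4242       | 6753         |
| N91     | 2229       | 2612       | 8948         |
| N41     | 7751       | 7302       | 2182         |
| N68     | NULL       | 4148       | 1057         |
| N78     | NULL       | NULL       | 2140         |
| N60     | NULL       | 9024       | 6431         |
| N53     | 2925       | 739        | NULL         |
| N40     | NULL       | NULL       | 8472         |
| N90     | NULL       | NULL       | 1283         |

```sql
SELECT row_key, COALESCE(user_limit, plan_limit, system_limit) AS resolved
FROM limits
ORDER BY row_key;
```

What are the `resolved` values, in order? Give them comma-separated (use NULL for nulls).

8112, 8472, 7751, 2925, 1964, 9024, 6061, 4148, 3361, 2140, 1283, 2229

row_key=N13: user_limit=NULL, plan_limit=8112 → 8112
row_key=N40: user_limit=NULL, plan_limit=NULL, system_limit=8472 → 8472
row_key=N41: user_limit=7751 → 7751
row_key=N53: user_limit=2925 → 2925
row_key=N54: user_limit=1964 → 1964
row_key=N60: user_limit=NULL, plan_limit=9024 → 9024
row_key=N63: user_limit=NULL, plan_limit=6061 → 6061
row_key=N68: user_limit=NULL, plan_limit=4148 → 4148
row_key=N70: user_limit=NULL, plan_limit=3361 → 3361
row_key=N78: user_limit=NULL, plan_limit=NULL, system_limit=2140 → 2140
row_key=N90: user_limit=NULL, plan_limit=NULL, system_limit=1283 → 1283
row_key=N91: user_limit=2229 → 2229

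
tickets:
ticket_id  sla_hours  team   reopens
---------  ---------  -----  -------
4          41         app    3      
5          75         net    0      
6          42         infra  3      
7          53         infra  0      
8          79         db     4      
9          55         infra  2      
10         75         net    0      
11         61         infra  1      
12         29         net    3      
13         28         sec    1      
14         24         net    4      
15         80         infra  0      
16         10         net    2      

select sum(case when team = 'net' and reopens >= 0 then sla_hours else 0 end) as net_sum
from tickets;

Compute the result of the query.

ticket_id=4: ✗
ticket_id=5: ✓ → 75
ticket_id=6: ✗
ticket_id=7: ✗
ticket_id=8: ✗
ticket_id=9: ✗
ticket_id=10: ✓ → 75
ticket_id=11: ✗
ticket_id=12: ✓ → 29
ticket_id=13: ✗
ticket_id=14: ✓ → 24
ticket_id=15: ✗
ticket_id=16: ✓ → 10
net_sum = 75 + 75 + 29 + 24 + 10 = 213

213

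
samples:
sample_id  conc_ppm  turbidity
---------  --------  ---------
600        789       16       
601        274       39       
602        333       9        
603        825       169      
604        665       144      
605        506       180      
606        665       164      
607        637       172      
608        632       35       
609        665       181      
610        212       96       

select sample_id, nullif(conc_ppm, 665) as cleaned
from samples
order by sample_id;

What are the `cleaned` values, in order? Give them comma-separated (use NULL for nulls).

789, 274, 333, 825, NULL, 506, NULL, 637, 632, NULL, 212

sample_id=600: conc_ppm=789 vs 665: differ → 789
sample_id=601: conc_ppm=274 vs 665: differ → 274
sample_id=602: conc_ppm=333 vs 665: differ → 333
sample_id=603: conc_ppm=825 vs 665: differ → 825
sample_id=604: conc_ppm=665 vs 665: equal → NULL
sample_id=605: conc_ppm=506 vs 665: differ → 506
sample_id=606: conc_ppm=665 vs 665: equal → NULL
sample_id=607: conc_ppm=637 vs 665: differ → 637
sample_id=608: conc_ppm=632 vs 665: differ → 632
sample_id=609: conc_ppm=665 vs 665: equal → NULL
sample_id=610: conc_ppm=212 vs 665: differ → 212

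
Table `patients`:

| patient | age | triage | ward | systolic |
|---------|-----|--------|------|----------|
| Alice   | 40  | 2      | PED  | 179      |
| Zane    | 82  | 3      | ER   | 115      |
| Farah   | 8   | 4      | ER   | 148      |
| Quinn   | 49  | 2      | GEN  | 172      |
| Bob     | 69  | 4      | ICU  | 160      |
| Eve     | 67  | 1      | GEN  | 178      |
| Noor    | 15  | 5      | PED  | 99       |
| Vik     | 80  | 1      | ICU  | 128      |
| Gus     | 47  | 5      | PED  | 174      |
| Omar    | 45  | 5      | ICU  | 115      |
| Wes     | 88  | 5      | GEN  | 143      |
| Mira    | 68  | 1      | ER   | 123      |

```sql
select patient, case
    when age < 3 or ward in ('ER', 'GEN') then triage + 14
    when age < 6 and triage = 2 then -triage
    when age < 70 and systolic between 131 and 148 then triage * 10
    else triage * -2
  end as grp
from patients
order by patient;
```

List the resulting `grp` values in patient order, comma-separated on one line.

-4, -8, 15, 18, -10, 15, -10, -10, 16, -2, 19, 17

patient=Alice: ELSE → -4
patient=Bob: ELSE → -8
patient=Eve: age < 3 or ward in ('ER', 'GEN') → 15
patient=Farah: age < 3 or ward in ('ER', 'GEN') → 18
patient=Gus: ELSE → -10
patient=Mira: age < 3 or ward in ('ER', 'GEN') → 15
patient=Noor: ELSE → -10
patient=Omar: ELSE → -10
patient=Quinn: age < 3 or ward in ('ER', 'GEN') → 16
patient=Vik: ELSE → -2
patient=Wes: age < 3 or ward in ('ER', 'GEN') → 19
patient=Zane: age < 3 or ward in ('ER', 'GEN') → 17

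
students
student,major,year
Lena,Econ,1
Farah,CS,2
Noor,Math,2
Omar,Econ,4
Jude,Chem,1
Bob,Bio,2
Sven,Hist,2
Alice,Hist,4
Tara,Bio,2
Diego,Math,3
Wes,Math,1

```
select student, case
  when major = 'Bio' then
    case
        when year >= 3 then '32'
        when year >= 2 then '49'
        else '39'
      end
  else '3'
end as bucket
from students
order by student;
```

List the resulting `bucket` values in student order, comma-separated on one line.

3, 49, 3, 3, 3, 3, 3, 3, 3, 49, 3

student=Alice: major='Hist' → outer ELSE → 3
student=Bob: major='Bio' → inner[year >= 2] → 49
student=Diego: major='Math' → outer ELSE → 3
student=Farah: major='CS' → outer ELSE → 3
student=Jude: major='Chem' → outer ELSE → 3
student=Lena: major='Econ' → outer ELSE → 3
student=Noor: major='Math' → outer ELSE → 3
student=Omar: major='Econ' → outer ELSE → 3
student=Sven: major='Hist' → outer ELSE → 3
student=Tara: major='Bio' → inner[year >= 2] → 49
student=Wes: major='Math' → outer ELSE → 3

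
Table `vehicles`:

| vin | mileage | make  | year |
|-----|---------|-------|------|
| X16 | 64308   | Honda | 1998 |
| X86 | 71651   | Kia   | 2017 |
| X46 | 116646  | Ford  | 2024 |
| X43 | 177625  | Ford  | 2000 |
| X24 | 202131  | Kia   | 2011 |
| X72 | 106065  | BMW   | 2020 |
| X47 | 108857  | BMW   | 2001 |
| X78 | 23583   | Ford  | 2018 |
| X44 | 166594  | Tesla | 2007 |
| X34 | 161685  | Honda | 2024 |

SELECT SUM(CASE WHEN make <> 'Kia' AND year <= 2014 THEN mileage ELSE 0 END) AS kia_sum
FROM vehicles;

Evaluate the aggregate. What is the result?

517384

vin=X16: ✓ → 64308
vin=X86: ✗
vin=X46: ✗
vin=X43: ✓ → 177625
vin=X24: ✗
vin=X72: ✗
vin=X47: ✓ → 108857
vin=X78: ✗
vin=X44: ✓ → 166594
vin=X34: ✗
kia_sum = 64308 + 177625 + 108857 + 166594 = 517384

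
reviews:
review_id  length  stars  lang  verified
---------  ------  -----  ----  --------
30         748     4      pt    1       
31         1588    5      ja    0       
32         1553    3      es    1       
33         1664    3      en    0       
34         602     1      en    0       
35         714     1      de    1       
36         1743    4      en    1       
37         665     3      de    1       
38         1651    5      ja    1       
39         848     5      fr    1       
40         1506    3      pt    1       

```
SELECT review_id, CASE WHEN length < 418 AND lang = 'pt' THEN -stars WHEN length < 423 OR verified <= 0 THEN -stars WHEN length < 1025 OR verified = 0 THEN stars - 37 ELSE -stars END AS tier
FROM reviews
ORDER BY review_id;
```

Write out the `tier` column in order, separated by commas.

review_id=30: length < 1025 OR verified = 0 → -33
review_id=31: length < 423 OR verified <= 0 → -5
review_id=32: ELSE → -3
review_id=33: length < 423 OR verified <= 0 → -3
review_id=34: length < 423 OR verified <= 0 → -1
review_id=35: length < 1025 OR verified = 0 → -36
review_id=36: ELSE → -4
review_id=37: length < 1025 OR verified = 0 → -34
review_id=38: ELSE → -5
review_id=39: length < 1025 OR verified = 0 → -32
review_id=40: ELSE → -3

-33, -5, -3, -3, -1, -36, -4, -34, -5, -32, -3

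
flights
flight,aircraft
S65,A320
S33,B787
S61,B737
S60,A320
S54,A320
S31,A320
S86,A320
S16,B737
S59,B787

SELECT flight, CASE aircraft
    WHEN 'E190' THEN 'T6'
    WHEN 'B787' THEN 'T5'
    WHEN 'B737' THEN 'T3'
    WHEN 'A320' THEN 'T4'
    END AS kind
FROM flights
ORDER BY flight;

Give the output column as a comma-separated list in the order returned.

flight=S16: aircraft='B737' → T3
flight=S31: aircraft='A320' → T4
flight=S33: aircraft='B787' → T5
flight=S54: aircraft='A320' → T4
flight=S59: aircraft='B787' → T5
flight=S60: aircraft='A320' → T4
flight=S61: aircraft='B737' → T3
flight=S65: aircraft='A320' → T4
flight=S86: aircraft='A320' → T4

T3, T4, T5, T4, T5, T4, T3, T4, T4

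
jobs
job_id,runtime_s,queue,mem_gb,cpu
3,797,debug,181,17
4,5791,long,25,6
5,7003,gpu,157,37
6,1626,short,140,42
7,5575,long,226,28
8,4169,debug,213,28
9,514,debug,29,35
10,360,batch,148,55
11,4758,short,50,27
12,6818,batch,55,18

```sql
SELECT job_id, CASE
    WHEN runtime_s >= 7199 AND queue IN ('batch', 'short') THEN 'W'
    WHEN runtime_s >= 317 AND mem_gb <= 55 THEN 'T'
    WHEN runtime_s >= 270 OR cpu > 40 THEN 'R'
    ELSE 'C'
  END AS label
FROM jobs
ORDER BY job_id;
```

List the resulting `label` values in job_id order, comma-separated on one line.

job_id=3: runtime_s >= 270 OR cpu > 40 → R
job_id=4: runtime_s >= 317 AND mem_gb <= 55 → T
job_id=5: runtime_s >= 270 OR cpu > 40 → R
job_id=6: runtime_s >= 270 OR cpu > 40 → R
job_id=7: runtime_s >= 270 OR cpu > 40 → R
job_id=8: runtime_s >= 270 OR cpu > 40 → R
job_id=9: runtime_s >= 317 AND mem_gb <= 55 → T
job_id=10: runtime_s >= 270 OR cpu > 40 → R
job_id=11: runtime_s >= 317 AND mem_gb <= 55 → T
job_id=12: runtime_s >= 317 AND mem_gb <= 55 → T

R, T, R, R, R, R, T, R, T, T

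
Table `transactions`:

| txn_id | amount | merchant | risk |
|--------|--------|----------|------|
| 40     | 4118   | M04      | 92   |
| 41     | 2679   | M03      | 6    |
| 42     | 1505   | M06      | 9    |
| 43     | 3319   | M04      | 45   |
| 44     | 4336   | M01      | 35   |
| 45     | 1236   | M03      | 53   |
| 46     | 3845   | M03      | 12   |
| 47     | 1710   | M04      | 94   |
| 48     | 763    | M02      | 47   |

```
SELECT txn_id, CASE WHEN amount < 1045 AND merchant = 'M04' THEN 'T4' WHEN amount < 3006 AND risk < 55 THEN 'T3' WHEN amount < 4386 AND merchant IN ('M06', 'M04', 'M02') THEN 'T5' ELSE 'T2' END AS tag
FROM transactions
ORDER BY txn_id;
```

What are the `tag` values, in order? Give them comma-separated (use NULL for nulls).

T5, T3, T3, T5, T2, T3, T2, T5, T3

txn_id=40: amount < 4386 AND merchant IN ('M06', 'M04', 'M02') → T5
txn_id=41: amount < 3006 AND risk < 55 → T3
txn_id=42: amount < 3006 AND risk < 55 → T3
txn_id=43: amount < 4386 AND merchant IN ('M06', 'M04', 'M02') → T5
txn_id=44: ELSE → T2
txn_id=45: amount < 3006 AND risk < 55 → T3
txn_id=46: ELSE → T2
txn_id=47: amount < 4386 AND merchant IN ('M06', 'M04', 'M02') → T5
txn_id=48: amount < 3006 AND risk < 55 → T3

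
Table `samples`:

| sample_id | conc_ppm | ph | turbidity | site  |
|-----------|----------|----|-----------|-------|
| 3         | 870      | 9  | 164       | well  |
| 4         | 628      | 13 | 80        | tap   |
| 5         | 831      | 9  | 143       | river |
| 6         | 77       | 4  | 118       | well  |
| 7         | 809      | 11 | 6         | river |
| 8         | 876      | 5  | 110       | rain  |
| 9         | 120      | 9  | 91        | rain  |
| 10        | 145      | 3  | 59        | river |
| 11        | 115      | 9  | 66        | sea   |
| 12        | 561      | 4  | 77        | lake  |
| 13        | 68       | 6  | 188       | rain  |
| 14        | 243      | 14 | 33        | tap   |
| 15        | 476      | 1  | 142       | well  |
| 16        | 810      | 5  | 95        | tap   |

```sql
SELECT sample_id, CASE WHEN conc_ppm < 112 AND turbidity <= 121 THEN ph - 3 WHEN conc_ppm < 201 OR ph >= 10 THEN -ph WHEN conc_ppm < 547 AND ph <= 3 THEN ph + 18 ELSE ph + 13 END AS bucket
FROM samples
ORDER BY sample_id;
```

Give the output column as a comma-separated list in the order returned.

sample_id=3: ELSE → 22
sample_id=4: conc_ppm < 201 OR ph >= 10 → -13
sample_id=5: ELSE → 22
sample_id=6: conc_ppm < 112 AND turbidity <= 121 → 1
sample_id=7: conc_ppm < 201 OR ph >= 10 → -11
sample_id=8: ELSE → 18
sample_id=9: conc_ppm < 201 OR ph >= 10 → -9
sample_id=10: conc_ppm < 201 OR ph >= 10 → -3
sample_id=11: conc_ppm < 201 OR ph >= 10 → -9
sample_id=12: ELSE → 17
sample_id=13: conc_ppm < 201 OR ph >= 10 → -6
sample_id=14: conc_ppm < 201 OR ph >= 10 → -14
sample_id=15: conc_ppm < 547 AND ph <= 3 → 19
sample_id=16: ELSE → 18

22, -13, 22, 1, -11, 18, -9, -3, -9, 17, -6, -14, 19, 18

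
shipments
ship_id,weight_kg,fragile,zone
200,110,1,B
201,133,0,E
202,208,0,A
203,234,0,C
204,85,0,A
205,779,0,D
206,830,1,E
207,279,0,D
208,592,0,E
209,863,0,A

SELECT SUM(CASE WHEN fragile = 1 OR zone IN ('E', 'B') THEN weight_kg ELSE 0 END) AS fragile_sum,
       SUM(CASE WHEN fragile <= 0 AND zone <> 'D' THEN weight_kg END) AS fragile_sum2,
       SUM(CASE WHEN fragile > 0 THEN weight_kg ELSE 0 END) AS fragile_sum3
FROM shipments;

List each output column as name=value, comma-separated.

fragile_sum=1665, fragile_sum2=2115, fragile_sum3=940

[fragile_sum: fragile = 1 OR zone IN ('E', 'B')]
ship_id=200: ✓ → 110
ship_id=201: ✓ → 133
ship_id=202: ✗
ship_id=203: ✗
ship_id=204: ✗
ship_id=205: ✗
ship_id=206: ✓ → 830
ship_id=207: ✗
ship_id=208: ✓ → 592
ship_id=209: ✗
fragile_sum = 110 + 133 + 830 + 592 = 1665
—
[fragile_sum2: fragile <= 0 AND zone <> 'D']
ship_id=200: ✗
ship_id=201: ✓ → 133
ship_id=202: ✓ → 208
ship_id=203: ✓ → 234
ship_id=204: ✓ → 85
ship_id=205: ✗
ship_id=206: ✗
ship_id=207: ✗
ship_id=208: ✓ → 592
ship_id=209: ✓ → 863
fragile_sum2 = 133 + 208 + 234 + 85 + 592 + 863 = 2115
—
[fragile_sum3: fragile > 0]
ship_id=200: ✓ → 110
ship_id=201: ✗
ship_id=202: ✗
ship_id=203: ✗
ship_id=204: ✗
ship_id=205: ✗
ship_id=206: ✓ → 830
ship_id=207: ✗
ship_id=208: ✗
ship_id=209: ✗
fragile_sum3 = 110 + 830 = 940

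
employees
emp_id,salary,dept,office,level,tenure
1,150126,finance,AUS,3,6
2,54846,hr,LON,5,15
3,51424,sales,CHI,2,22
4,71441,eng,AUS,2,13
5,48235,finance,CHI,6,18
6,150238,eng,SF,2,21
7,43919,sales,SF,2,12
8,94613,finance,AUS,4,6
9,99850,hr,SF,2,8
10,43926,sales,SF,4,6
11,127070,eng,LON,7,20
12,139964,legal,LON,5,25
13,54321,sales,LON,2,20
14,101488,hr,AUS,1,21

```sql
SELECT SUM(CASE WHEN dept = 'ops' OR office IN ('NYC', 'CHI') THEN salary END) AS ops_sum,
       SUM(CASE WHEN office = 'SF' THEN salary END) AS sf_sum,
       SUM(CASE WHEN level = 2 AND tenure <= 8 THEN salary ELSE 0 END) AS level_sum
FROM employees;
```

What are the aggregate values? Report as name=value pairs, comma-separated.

[ops_sum: dept = 'ops' OR office IN ('NYC', 'CHI')]
emp_id=1: ✗
emp_id=2: ✗
emp_id=3: ✓ → 51424
emp_id=4: ✗
emp_id=5: ✓ → 48235
emp_id=6: ✗
emp_id=7: ✗
emp_id=8: ✗
emp_id=9: ✗
emp_id=10: ✗
emp_id=11: ✗
emp_id=12: ✗
emp_id=13: ✗
emp_id=14: ✗
ops_sum = 51424 + 48235 = 99659
—
[sf_sum: office = 'SF']
emp_id=1: ✗
emp_id=2: ✗
emp_id=3: ✗
emp_id=4: ✗
emp_id=5: ✗
emp_id=6: ✓ → 150238
emp_id=7: ✓ → 43919
emp_id=8: ✗
emp_id=9: ✓ → 99850
emp_id=10: ✓ → 43926
emp_id=11: ✗
emp_id=12: ✗
emp_id=13: ✗
emp_id=14: ✗
sf_sum = 150238 + 43919 + 99850 + 43926 = 337933
—
[level_sum: level = 2 AND tenure <= 8]
emp_id=1: ✗
emp_id=2: ✗
emp_id=3: ✗
emp_id=4: ✗
emp_id=5: ✗
emp_id=6: ✗
emp_id=7: ✗
emp_id=8: ✗
emp_id=9: ✓ → 99850
emp_id=10: ✗
emp_id=11: ✗
emp_id=12: ✗
emp_id=13: ✗
emp_id=14: ✗
level_sum = 99850

ops_sum=99659, sf_sum=337933, level_sum=99850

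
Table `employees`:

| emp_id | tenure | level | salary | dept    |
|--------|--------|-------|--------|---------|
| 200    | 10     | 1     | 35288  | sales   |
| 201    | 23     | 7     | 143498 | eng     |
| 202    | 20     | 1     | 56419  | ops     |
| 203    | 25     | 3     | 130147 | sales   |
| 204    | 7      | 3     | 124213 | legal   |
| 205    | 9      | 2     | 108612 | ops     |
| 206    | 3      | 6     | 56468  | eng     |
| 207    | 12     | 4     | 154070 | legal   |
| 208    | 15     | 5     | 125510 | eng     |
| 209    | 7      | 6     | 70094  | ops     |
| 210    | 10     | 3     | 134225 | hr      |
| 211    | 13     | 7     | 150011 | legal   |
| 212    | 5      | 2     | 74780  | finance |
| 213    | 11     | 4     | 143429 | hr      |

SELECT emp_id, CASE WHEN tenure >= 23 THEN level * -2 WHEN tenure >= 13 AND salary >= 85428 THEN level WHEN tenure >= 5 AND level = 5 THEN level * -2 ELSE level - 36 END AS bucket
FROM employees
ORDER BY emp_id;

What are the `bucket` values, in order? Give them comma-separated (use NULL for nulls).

-35, -14, -35, -6, -33, -34, -30, -32, 5, -30, -33, 7, -34, -32

emp_id=200: ELSE → -35
emp_id=201: tenure >= 23 → -14
emp_id=202: ELSE → -35
emp_id=203: tenure >= 23 → -6
emp_id=204: ELSE → -33
emp_id=205: ELSE → -34
emp_id=206: ELSE → -30
emp_id=207: ELSE → -32
emp_id=208: tenure >= 13 AND salary >= 85428 → 5
emp_id=209: ELSE → -30
emp_id=210: ELSE → -33
emp_id=211: tenure >= 13 AND salary >= 85428 → 7
emp_id=212: ELSE → -34
emp_id=213: ELSE → -32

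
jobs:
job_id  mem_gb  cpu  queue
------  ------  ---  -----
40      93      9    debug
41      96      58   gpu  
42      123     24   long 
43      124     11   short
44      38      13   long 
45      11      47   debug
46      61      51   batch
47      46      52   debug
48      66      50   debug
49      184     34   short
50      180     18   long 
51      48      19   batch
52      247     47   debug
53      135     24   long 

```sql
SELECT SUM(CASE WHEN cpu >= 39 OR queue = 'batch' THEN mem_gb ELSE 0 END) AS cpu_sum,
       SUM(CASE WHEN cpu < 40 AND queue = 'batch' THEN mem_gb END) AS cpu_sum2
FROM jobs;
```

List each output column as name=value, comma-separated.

[cpu_sum: cpu >= 39 OR queue = 'batch']
job_id=40: ✗
job_id=41: ✓ → 96
job_id=42: ✗
job_id=43: ✗
job_id=44: ✗
job_id=45: ✓ → 11
job_id=46: ✓ → 61
job_id=47: ✓ → 46
job_id=48: ✓ → 66
job_id=49: ✗
job_id=50: ✗
job_id=51: ✓ → 48
job_id=52: ✓ → 247
job_id=53: ✗
cpu_sum = 96 + 11 + 61 + 46 + 66 + 48 + 247 = 575
—
[cpu_sum2: cpu < 40 AND queue = 'batch']
job_id=40: ✗
job_id=41: ✗
job_id=42: ✗
job_id=43: ✗
job_id=44: ✗
job_id=45: ✗
job_id=46: ✗
job_id=47: ✗
job_id=48: ✗
job_id=49: ✗
job_id=50: ✗
job_id=51: ✓ → 48
job_id=52: ✗
job_id=53: ✗
cpu_sum2 = 48

cpu_sum=575, cpu_sum2=48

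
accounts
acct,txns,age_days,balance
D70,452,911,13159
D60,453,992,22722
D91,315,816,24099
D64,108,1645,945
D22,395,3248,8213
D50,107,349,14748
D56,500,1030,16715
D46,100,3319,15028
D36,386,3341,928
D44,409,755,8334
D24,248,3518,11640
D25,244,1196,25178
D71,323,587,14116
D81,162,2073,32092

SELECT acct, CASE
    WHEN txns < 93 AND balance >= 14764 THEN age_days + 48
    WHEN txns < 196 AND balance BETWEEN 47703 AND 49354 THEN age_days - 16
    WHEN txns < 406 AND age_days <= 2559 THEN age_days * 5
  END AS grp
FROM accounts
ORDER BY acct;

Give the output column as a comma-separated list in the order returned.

NULL, NULL, 5980, NULL, NULL, NULL, 1745, NULL, NULL, 8225, NULL, 2935, 10365, 4080

acct=D22: (no match → NULL) → NULL
acct=D24: (no match → NULL) → NULL
acct=D25: txns < 406 AND age_days <= 2559 → 5980
acct=D36: (no match → NULL) → NULL
acct=D44: (no match → NULL) → NULL
acct=D46: (no match → NULL) → NULL
acct=D50: txns < 406 AND age_days <= 2559 → 1745
acct=D56: (no match → NULL) → NULL
acct=D60: (no match → NULL) → NULL
acct=D64: txns < 406 AND age_days <= 2559 → 8225
acct=D70: (no match → NULL) → NULL
acct=D71: txns < 406 AND age_days <= 2559 → 2935
acct=D81: txns < 406 AND age_days <= 2559 → 10365
acct=D91: txns < 406 AND age_days <= 2559 → 4080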